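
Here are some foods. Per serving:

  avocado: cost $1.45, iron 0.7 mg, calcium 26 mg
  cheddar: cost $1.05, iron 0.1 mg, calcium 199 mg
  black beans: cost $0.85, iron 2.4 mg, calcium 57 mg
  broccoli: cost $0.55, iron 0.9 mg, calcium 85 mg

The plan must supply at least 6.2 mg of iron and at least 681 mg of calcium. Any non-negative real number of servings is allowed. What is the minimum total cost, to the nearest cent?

For a min-cost LP with two ≥-constraints, a basic feasible solution has at most two positive variables.
avocado only: max(6.2/0.7, 681/26) = 26.19 servings → $37.98.
cheddar only: max(6.2/0.1, 681/199) = 62 servings → $65.10.
black beans only: max(6.2/2.4, 681/57) = 11.95 servings → $10.16.
broccoli only: max(6.2/0.9, 681/85) = 8.012 servings → $4.41.
avocado + cheddar with both tight: 8.527 servings and 2.308 servings → $14.79.
avocado + black beans with both targets exact would need a negative amount; discard.
avocado + broccoli: intersection lies outside the first quadrant.
cheddar + black beans with both tight: 2.715 servings and 2.47 servings → $4.95.
cheddar + broccoli with both tight: 0.5035 servings and 6.833 servings → $4.29.
black beans + broccoli with both targets exact would need a negative amount; discard.
The minimum over all feasible corners is $4.29.

$4.29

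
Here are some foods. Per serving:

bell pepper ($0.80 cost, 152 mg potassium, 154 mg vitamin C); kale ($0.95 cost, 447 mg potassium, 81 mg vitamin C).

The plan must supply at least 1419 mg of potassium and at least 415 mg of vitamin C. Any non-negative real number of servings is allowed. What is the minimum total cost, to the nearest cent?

$3.61

bell pepper only: max(1419/152, 415/154) = 9.336 servings → $7.47.
kale only: max(1419/447, 415/81) = 5.123 servings → $4.87.
bell pepper + kale with both tight: 1.248 servings and 2.75 servings → $3.61.
The minimum over all feasible corners is $3.61.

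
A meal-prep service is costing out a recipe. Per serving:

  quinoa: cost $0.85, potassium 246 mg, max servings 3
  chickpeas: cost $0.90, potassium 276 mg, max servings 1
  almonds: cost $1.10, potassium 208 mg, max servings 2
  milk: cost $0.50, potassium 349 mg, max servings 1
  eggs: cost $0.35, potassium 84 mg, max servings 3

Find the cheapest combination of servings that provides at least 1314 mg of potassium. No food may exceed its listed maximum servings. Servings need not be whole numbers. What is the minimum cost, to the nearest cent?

$3.78

Cost per mg of potassium: milk $0.0014, chickpeas $0.0033, quinoa $0.0035, eggs $0.0042, almonds $0.0053.
Take 1 serving of milk: +349.0 mg potassium for $0.50 (total $0.50, still need 965.0 mg).
Take 1 serving of chickpeas: +276.0 mg potassium for $0.90 (total $1.40, still need 689.0 mg).
Take 2.801 servings of quinoa: +689.0 mg potassium for $2.38 (total $3.78, still need 0.0 mg).
Greedy by cheapest-per-mg is optimal for a single linear constraint, so the minimum cost is $3.78.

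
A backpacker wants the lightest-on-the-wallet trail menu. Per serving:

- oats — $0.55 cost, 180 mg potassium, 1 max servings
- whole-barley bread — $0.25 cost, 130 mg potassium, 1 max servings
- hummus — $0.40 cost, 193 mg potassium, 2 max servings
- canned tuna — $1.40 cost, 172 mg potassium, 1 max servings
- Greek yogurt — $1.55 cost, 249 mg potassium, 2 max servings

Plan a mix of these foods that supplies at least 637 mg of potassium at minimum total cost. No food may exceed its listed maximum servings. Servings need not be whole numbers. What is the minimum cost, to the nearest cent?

Cost per mg of potassium: whole-barley bread $0.0019, hummus $0.0021, oats $0.0031, Greek yogurt $0.0062, canned tuna $0.0081.
Take 1 serving of whole-barley bread: +130.0 mg potassium for $0.25 (total $0.25, still need 507.0 mg).
Take 2 servings of hummus: +386.0 mg potassium for $0.80 (total $1.05, still need 121.0 mg).
Take 0.6722 servings of oats: +121.0 mg potassium for $0.37 (total $1.42, still need 0.0 mg).
Greedy by cheapest-per-mg is optimal for a single linear constraint, so the minimum cost is $1.42.

$1.42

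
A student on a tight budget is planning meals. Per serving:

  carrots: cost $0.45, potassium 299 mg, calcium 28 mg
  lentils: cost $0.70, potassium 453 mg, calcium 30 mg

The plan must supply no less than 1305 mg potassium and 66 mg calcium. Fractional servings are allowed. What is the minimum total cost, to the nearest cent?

$1.96

An LP optimum is at a vertex; with two nutrient constraints at most two foods are used. Check each candidate.
carrots only: max(1305/299, 66/28) = 4.365 servings → $1.96.
lentils only: max(1305/453, 66/30) = 2.881 servings → $2.02.
carrots + lentils with both targets exact would need a negative amount; discard.
Cheapest feasible corner: $1.96.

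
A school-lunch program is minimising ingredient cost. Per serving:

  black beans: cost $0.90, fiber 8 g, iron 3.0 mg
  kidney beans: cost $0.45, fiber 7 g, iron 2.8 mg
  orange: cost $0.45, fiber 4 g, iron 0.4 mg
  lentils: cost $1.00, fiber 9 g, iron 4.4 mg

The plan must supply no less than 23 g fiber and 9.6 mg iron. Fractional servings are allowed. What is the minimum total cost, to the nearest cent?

An LP optimum is at a vertex; with two nutrient constraints at most two foods are used. Check each candidate.
black beans only: max(23/8, 9.6/3.0) = 3.2 servings → $2.88.
kidney beans only: max(23/7, 9.6/2.8) = 3.429 servings → $1.54.
orange only: max(23/4, 9.6/0.4) = 24 servings → $10.80.
lentils only: max(23/9, 9.6/4.4) = 2.556 servings → $2.56.
black beans + kidney beans: the both-tight solution has a negative serving — not a feasible corner.
black beans + orange: the both-tight solution has a negative serving — not a feasible corner.
black beans + lentils with both tight: 1.805 servings and 0.9512 servings → $2.58.
kidney beans + orange with both targets exact would need a negative amount; discard.
kidney beans + lentils with both tight: 2.643 servings and 0.5 servings → $1.69.
orange + lentils with both tight: 1.057 servings and 2.086 servings → $2.56.
The minimum over all feasible corners is $1.54.

$1.54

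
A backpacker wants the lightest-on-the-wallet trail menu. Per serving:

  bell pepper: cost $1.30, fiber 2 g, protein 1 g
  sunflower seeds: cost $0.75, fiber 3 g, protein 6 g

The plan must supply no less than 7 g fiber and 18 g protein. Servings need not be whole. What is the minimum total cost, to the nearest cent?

Minimising a linear cost over {fiber ≥ 7, protein ≥ 18, servings ≥ 0} — the optimum is at a vertex, using one or two foods.
bell pepper only: max(7/2, 18/1) = 18 servings → $23.40.
sunflower seeds only: max(7/3, 18/6) = 3 servings → $2.25.
bell pepper + sunflower seeds with both targets exact would need a negative amount; discard.
Cheapest feasible corner: $2.25.

$2.25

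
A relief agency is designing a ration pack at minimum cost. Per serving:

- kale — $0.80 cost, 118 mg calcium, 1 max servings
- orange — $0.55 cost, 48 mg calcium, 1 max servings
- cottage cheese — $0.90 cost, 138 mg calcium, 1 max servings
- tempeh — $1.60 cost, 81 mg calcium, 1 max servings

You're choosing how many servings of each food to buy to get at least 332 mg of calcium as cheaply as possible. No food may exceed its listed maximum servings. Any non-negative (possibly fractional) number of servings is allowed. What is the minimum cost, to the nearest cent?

Cost per mg of calcium: cottage cheese $0.0065, kale $0.0068, orange $0.0115, tempeh $0.0198.
Take 1 serving of cottage cheese: +138.0 mg calcium for $0.90 (total $0.90, still need 194.0 mg).
Take 1 serving of kale: +118.0 mg calcium for $0.80 (total $1.70, still need 76.0 mg).
Take 1 serving of orange: +48.0 mg calcium for $0.55 (total $2.25, still need 28.0 mg).
Take 0.3457 servings of tempeh: +28.0 mg calcium for $0.55 (total $2.80, still need 0.0 mg).
Greedy by cheapest-per-mg is optimal for a single linear constraint, so the minimum cost is $2.80.

$2.80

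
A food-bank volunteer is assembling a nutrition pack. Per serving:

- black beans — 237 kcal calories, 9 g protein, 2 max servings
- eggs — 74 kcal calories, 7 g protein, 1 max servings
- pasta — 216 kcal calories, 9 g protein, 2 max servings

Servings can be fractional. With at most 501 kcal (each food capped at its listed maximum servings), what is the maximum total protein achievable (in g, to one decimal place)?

24.8 g

Protein per kcal: eggs 0.09459, pasta 0.04167, black beans 0.03797.
Take 1 serving of eggs: uses 74 kcal, +7.0 g protein (running total 7.0 g).
Take 1.977 servings of pasta: uses 427 kcal, +17.8 g protein (running total 24.8 g).
Filling greedily by protein-per-kcal is optimal for one linear limit, giving 24.8 g.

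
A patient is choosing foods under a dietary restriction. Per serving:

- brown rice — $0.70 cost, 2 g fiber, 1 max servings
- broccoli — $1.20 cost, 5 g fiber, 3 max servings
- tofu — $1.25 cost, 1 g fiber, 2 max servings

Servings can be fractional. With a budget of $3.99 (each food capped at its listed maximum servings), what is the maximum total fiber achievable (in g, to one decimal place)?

16.1 g

Fiber per dollar: broccoli 4.167, brown rice 2.857, tofu 0.8.
Take 3 servings of broccoli: spends $3.60, +15.0 g fiber (running total 15.0 g).
Take 0.5571 servings of brown rice: spends $0.39, +1.1 g fiber (running total 16.1 g).
Greedy by best ratio exhausts the cost allowance optimally: 16.1 g.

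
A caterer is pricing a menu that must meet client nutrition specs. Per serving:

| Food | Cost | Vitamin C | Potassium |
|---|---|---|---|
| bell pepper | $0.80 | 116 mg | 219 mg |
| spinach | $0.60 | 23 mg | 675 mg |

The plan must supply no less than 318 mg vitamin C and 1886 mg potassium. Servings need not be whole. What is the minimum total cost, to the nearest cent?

bell pepper only: max(318/116, 1886/219) = 8.612 servings → $6.89.
spinach only: max(318/23, 1886/675) = 13.83 servings → $8.30.
bell pepper + spinach with both tight: 2.338 servings and 2.036 servings → $3.09.
Cheapest feasible corner: $3.09.

$3.09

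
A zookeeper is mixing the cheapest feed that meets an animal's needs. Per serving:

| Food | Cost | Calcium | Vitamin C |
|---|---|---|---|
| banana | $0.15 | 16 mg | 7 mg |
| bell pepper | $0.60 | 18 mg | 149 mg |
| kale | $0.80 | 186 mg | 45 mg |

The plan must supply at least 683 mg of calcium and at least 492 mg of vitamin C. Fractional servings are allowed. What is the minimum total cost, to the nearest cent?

$4.12

Two binding constraints pin down two serving amounts, so the optimal mix uses at most two foods. The candidates are each food alone (scaled to the tighter of calcium/vitamin C) and each pair with both constraints tight.
banana only: max(683/16, 492/7) = 70.29 servings → $10.54.
bell pepper only: max(683/18, 492/149) = 37.94 servings → $22.77.
kale only: max(683/186, 492/45) = 10.93 servings → $8.75.
banana + bell pepper with both tight: 41.15 servings and 1.369 servings → $6.99.
banana + kale: the both-tight solution has a negative serving — not a feasible corner.
bell pepper + kale with both tight: 2.259 servings and 3.453 servings → $4.12.
Cheapest feasible corner: $4.12.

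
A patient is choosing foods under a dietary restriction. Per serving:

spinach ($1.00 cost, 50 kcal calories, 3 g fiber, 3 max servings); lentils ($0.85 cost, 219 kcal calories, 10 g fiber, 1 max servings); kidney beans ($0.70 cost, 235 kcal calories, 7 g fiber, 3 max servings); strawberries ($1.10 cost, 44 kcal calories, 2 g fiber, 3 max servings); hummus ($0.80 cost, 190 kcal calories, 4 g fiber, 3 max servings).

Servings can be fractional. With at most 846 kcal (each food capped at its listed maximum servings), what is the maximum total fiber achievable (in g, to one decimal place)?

35.3 g

Fiber per kcal: spinach 0.06, lentils 0.04566, strawberries 0.04545, kidney beans 0.02979, hummus 0.02105.
Take 3 servings of spinach: uses 150 kcal, +9.0 g fiber (running total 9.0 g).
Take 1 serving of lentils: uses 219 kcal, +10.0 g fiber (running total 19.0 g).
Take 3 servings of strawberries: uses 132 kcal, +6.0 g fiber (running total 25.0 g).
Take 1.468 servings of kidney beans: uses 345 kcal, +10.3 g fiber (running total 35.3 g).
Greedy by best ratio exhausts the calories allowance optimally: 35.3 g.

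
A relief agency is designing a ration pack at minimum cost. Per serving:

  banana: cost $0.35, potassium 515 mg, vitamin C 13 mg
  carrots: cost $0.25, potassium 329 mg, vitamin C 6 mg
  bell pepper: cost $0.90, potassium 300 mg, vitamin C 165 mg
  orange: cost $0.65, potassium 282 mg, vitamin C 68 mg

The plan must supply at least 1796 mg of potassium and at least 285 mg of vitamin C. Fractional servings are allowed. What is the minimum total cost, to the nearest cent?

Compare the cost at each extreme point of the feasible region.
banana only: max(1796/515, 285/13) = 21.92 servings → $7.67.
carrots only: max(1796/329, 285/6) = 47.5 servings → $11.88.
bell pepper only: max(1796/300, 285/165) = 5.987 servings → $5.39.
orange only: max(1796/282, 285/68) = 6.369 servings → $4.14.
banana + carrots: the both-tight solution has a negative serving — not a feasible corner.
banana + bell pepper with both tight: 2.601 servings and 1.522 servings → $2.28.
banana + orange with both tight: 1.332 servings and 3.937 servings → $3.02.
carrots + bell pepper with both tight: 4.017 servings and 1.581 servings → $2.43.
carrots + orange with both tight: 2.019 servings and 4.013 servings → $3.11.
bell pepper + orange: intersection lies outside the first quadrant.
Cheapest feasible corner: $2.28.

$2.28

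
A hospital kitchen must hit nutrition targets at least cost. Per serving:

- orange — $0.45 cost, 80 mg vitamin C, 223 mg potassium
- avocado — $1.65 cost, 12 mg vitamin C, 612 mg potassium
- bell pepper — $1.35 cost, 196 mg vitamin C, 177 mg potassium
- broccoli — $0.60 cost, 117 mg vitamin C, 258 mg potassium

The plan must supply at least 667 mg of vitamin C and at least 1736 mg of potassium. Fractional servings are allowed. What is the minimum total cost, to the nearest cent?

Check every corner: each single food scaled to meet both minima, and each pair solved so both constraints bind.
orange only: max(667/80, 1736/223) = 8.338 servings → $3.75.
avocado only: max(667/12, 1736/612) = 55.58 servings → $91.71.
bell pepper only: max(667/196, 1736/177) = 9.808 servings → $13.24.
broccoli only: max(667/117, 1736/258) = 6.729 servings → $4.04.
orange + avocado with both targets exact would need a negative amount; discard.
orange + bell pepper with both tight: 7.52 servings and 0.3337 servings → $3.83.
orange + broccoli with both tight: 5.692 servings and 1.809 servings → $3.65.
avocado + bell pepper with both tight: 1.886 servings and 3.288 servings → $7.55.
avocado + broccoli with both tight: 0.4529 servings and 5.654 servings → $4.14.
bell pepper + broccoli: intersection lies outside the first quadrant.
So the least-cost plan costs $3.65.

$3.65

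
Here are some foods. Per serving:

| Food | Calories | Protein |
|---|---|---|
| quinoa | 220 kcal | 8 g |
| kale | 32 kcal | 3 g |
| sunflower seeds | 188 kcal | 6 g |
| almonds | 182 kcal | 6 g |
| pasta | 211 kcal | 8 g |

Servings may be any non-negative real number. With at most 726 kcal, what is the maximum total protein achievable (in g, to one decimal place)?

Protein per kcal: kale 0.09375, pasta 0.03791, quinoa 0.03636, almonds 0.03297, sunflower seeds 0.03191.
With no serving limits, spend the whole calories allowance on kale: 726 kcal / 32 kcal × 3 g = 68.1 g.

68.1 g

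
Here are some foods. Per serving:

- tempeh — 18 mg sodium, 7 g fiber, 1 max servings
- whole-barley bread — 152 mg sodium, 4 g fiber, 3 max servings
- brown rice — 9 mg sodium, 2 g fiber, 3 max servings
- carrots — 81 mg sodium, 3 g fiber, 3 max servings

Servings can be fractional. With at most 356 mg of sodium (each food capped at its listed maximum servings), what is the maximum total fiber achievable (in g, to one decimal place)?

Fiber per mg sodium: tempeh 0.3889, brown rice 0.2222, carrots 0.03704, whole-barley bread 0.02632.
Take 1 serving of tempeh: uses 18 mg sodium, +7.0 g fiber (running total 7.0 g).
Take 3 servings of brown rice: uses 27 mg sodium, +6.0 g fiber (running total 13.0 g).
Take 3 servings of carrots: uses 243 mg sodium, +9.0 g fiber (running total 22.0 g).
Take 0.4474 servings of whole-barley bread: uses 68 mg sodium, +1.8 g fiber (running total 23.8 g).
Greedy by best ratio exhausts the sodium allowance optimally: 23.8 g.

23.8 g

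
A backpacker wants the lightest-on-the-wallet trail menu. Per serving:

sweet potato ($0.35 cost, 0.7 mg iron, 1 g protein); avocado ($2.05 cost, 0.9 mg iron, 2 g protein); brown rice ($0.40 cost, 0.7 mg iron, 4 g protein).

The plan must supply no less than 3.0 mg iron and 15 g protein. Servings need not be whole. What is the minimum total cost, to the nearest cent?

sweet potato only: max(3.0/0.7, 15/1) = 15 servings → $5.25.
avocado only: max(3.0/0.9, 15/2) = 7.5 servings → $15.38.
brown rice only: max(3.0/0.7, 15/4) = 4.286 servings → $1.71.
sweet potato + avocado: the both-tight solution has a negative serving — not a feasible corner.
sweet potato + brown rice with both tight: 0.7143 servings and 3.571 servings → $1.68.
avocado + brown rice with both tight: 0.6818 servings and 3.409 servings → $2.76.
So the least-cost plan costs $1.68.

$1.68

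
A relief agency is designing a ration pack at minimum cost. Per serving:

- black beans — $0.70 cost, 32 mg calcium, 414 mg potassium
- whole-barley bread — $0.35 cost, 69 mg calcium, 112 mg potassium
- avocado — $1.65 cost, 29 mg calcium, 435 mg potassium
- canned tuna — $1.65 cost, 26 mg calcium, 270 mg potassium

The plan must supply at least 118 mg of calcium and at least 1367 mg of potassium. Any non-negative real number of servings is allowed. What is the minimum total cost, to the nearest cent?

Minimising a linear cost over {calcium ≥ 118, potassium ≥ 1367, servings ≥ 0} — the optimum is at a vertex, using one or two foods.
black beans only: max(118/32, 1367/414) = 3.688 servings → $2.58.
whole-barley bread only: max(118/69, 1367/112) = 12.21 servings → $4.27.
avocado only: max(118/29, 1367/435) = 4.069 servings → $6.71.
canned tuna only: max(118/26, 1367/270) = 5.063 servings → $8.35.
black beans + whole-barley bread with both tight: 3.247 servings and 0.2045 servings → $2.34.
black beans + avocado: the both-tight solution has a negative serving — not a feasible corner.
black beans + canned tuna with both tight: 1.734 servings and 2.405 servings → $5.18.
whole-barley bread + avocado with both tight: 0.4366 servings and 3.03 servings → $5.15.
whole-barley bread + canned tuna: the both-tight solution has a negative serving — not a feasible corner.
avocado + canned tuna with both tight: 1.058 servings and 3.358 servings → $7.29.
Cheapest feasible corner: $2.34.

$2.34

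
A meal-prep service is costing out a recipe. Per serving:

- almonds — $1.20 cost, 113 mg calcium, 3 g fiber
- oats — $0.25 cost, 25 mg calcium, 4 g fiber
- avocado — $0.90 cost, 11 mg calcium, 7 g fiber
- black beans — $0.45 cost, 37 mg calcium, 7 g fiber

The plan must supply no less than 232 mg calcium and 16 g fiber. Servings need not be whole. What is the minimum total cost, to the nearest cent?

$2.32

Compare the cost at each extreme point of the feasible region.
almonds only: max(232/113, 16/3) = 5.333 servings → $6.40.
oats only: max(232/25, 16/4) = 9.28 servings → $2.32.
avocado only: max(232/11, 16/7) = 21.09 servings → $18.98.
black beans only: max(232/37, 16/7) = 6.27 servings → $2.82.
almonds + oats with both tight: 1.401 servings and 2.95 servings → $2.42.
almonds + avocado with both tight: 1.91 servings and 1.467 servings → $3.61.
almonds + black beans with both tight: 1.518 servings and 1.635 servings → $2.56.
oats + avocado: the both-tight solution has a negative serving — not a feasible corner.
oats + black beans: intersection lies outside the first quadrant.
avocado + black beans: the both-tight solution has a negative serving — not a feasible corner.
So the least-cost plan costs $2.32.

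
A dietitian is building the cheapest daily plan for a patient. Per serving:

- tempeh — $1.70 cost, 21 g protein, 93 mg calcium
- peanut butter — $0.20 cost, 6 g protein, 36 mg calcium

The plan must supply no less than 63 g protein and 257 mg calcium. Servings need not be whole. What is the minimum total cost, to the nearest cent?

An LP optimum is at a vertex; with two nutrient constraints at most two foods are used. Check each candidate.
tempeh only: max(63/21, 257/93) = 3 servings → $5.10.
peanut butter only: max(63/6, 257/36) = 10.5 servings → $2.10.
tempeh + peanut butter with both targets exact would need a negative amount; discard.
So the least-cost plan costs $2.10.

$2.10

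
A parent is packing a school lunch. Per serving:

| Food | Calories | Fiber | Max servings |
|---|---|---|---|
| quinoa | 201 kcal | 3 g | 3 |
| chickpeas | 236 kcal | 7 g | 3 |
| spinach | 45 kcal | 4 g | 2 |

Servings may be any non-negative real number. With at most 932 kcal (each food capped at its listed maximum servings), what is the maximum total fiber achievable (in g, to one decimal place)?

Fiber per kcal: spinach 0.08889, chickpeas 0.02966, quinoa 0.01493.
Take 2 servings of spinach: uses 90 kcal, +8.0 g fiber (running total 8.0 g).
Take 3 servings of chickpeas: uses 708 kcal, +21.0 g fiber (running total 29.0 g).
Take 0.6667 servings of quinoa: uses 134 kcal, +2.0 g fiber (running total 31.0 g).
Greedy by best ratio exhausts the calories allowance optimally: 31.0 g.

31.0 g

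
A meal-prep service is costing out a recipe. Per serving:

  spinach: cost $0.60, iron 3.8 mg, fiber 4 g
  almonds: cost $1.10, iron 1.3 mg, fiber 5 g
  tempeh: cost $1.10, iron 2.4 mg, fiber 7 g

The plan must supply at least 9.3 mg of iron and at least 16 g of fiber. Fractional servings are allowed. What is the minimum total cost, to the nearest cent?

$2.40

The cheapest plan sits at a corner of the feasible region — with two constraints it uses at most two foods.
spinach only: max(9.3/3.8, 16/4) = 4 servings → $2.40.
almonds only: max(9.3/1.3, 16/5) = 7.154 servings → $7.87.
tempeh only: max(9.3/2.4, 16/7) = 3.875 servings → $4.26.
spinach + almonds with both tight: 1.862 servings and 1.71 servings → $3.00.
spinach + tempeh with both tight: 1.571 servings and 1.388 servings → $2.47.
almonds + tempeh with both targets exact would need a negative amount; discard.
The minimum over all feasible corners is $2.40.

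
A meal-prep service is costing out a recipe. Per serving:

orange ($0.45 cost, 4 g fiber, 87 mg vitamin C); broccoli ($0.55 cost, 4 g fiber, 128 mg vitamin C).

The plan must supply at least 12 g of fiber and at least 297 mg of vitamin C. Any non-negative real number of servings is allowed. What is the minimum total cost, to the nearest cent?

$1.44

A basic optimal solution has at most two foods positive. Try each food alone and each pair with both targets met exactly.
orange only: max(12/4, 297/87) = 3.414 servings → $1.54.
broccoli only: max(12/4, 297/128) = 3 servings → $1.65.
orange + broccoli with both tight: 2.122 servings and 0.878 servings → $1.44.
So the least-cost plan costs $1.44.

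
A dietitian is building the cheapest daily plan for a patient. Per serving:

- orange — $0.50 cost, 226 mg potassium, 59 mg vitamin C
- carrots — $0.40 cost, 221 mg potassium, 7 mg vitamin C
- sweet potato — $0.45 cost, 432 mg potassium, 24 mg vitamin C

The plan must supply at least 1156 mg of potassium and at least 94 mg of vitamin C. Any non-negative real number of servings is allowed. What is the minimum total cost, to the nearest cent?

$1.37

orange only: max(1156/226, 94/59) = 5.115 servings → $2.56.
carrots only: max(1156/221, 94/7) = 13.43 servings → $5.37.
sweet potato only: max(1156/432, 94/24) = 3.917 servings → $1.76.
orange + carrots with both tight: 1.107 servings and 4.099 servings → $2.19.
orange + sweet potato with both tight: 0.6411 servings and 2.341 servings → $1.37.
carrots + sweet potato with both targets exact would need a negative amount; discard.
So the least-cost plan costs $1.37.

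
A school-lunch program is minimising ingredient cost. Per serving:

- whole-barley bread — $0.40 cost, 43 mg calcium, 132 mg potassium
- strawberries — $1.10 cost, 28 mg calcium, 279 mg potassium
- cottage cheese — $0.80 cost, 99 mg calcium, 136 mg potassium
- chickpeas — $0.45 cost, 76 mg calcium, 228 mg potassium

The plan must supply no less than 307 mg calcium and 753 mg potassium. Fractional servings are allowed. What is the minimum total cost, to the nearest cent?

The cheapest plan sits at a corner of the feasible region — with two constraints it uses at most two foods.
whole-barley bread only: max(307/43, 753/132) = 7.14 servings → $2.86.
strawberries only: max(307/28, 753/279) = 10.96 servings → $12.06.
cottage cheese only: max(307/99, 753/136) = 5.537 servings → $4.43.
chickpeas only: max(307/76, 753/228) = 4.039 servings → $1.82.
whole-barley bread + strawberries with both targets exact would need a negative amount; discard.
whole-barley bread + cottage cheese with both tight: 4.542 servings and 1.128 servings → $2.72.
whole-barley bread + chickpeas: the both-tight solution has a negative serving — not a feasible corner.
strawberries + cottage cheese with both tight: 1.377 servings and 2.712 servings → $3.68.
strawberries + chickpeas with both targets exact would need a negative amount; discard.
cottage cheese + chickpeas with both tight: 1.043 servings and 2.68 servings → $2.04.
So the least-cost plan costs $1.82.

$1.82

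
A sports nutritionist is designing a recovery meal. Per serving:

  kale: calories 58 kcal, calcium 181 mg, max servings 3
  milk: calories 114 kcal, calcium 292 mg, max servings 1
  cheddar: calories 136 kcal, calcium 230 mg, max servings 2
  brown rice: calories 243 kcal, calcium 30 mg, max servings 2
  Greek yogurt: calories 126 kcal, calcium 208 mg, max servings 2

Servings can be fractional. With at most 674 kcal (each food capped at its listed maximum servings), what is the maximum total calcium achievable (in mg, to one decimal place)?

Calcium per kcal: kale 3.121, milk 2.561, cheddar 1.691, Greek yogurt 1.651, brown rice 0.1235.
Take 3 servings of kale: uses 174 kcal, +543.0 mg calcium (running total 543.0 mg).
Take 1 serving of milk: uses 114 kcal, +292.0 mg calcium (running total 835.0 mg).
Take 2 servings of cheddar: uses 272 kcal, +460.0 mg calcium (running total 1295.0 mg).
Take 0.9048 servings of Greek yogurt: uses 114 kcal, +188.2 mg calcium (running total 1483.2 mg).
Filling greedily by calcium-per-kcal is optimal for one linear limit, giving 1483.2 mg.

1483.2 mg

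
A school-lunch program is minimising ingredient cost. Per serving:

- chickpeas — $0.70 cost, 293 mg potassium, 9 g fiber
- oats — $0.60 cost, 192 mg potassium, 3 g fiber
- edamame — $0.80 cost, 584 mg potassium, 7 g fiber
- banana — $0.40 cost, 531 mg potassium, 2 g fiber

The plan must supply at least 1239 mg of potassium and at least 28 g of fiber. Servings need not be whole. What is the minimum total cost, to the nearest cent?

Minimising a linear cost over {potassium ≥ 1239, fiber ≥ 28, servings ≥ 0} — the optimum is at a vertex, using one or two foods.
chickpeas only: max(1239/293, 28/9) = 4.229 servings → $2.96.
oats only: max(1239/192, 28/3) = 9.333 servings → $5.60.
edamame only: max(1239/584, 28/7) = 4 servings → $3.20.
banana only: max(1239/531, 28/2) = 14 servings → $5.60.
chickpeas + oats with both tight: 1.954 servings and 3.471 servings → $3.45.
chickpeas + edamame with both tight: 2.396 servings and 0.9195 servings → $2.41.
chickpeas + banana with both tight: 2.955 servings and 0.7028 servings → $2.35.
oats + edamame with both targets exact would need a negative amount; discard.
oats + banana with both targets exact would need a negative amount; discard.
edamame + banana with both targets exact would need a negative amount; discard.
The minimum over all feasible corners is $2.35.

$2.35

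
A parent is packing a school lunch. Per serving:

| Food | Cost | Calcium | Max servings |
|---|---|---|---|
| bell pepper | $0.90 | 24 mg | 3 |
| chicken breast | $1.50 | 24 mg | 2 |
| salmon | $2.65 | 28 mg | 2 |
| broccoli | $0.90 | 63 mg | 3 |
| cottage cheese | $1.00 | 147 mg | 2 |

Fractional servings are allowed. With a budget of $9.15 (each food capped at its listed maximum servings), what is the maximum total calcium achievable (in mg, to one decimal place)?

Calcium per dollar: cottage cheese 147, broccoli 70, bell pepper 26.67, chicken breast 16, salmon 10.57.
Take 2 servings of cottage cheese: spends $2.00, +294.0 mg calcium (running total 294.0 mg).
Take 3 servings of broccoli: spends $2.70, +189.0 mg calcium (running total 483.0 mg).
Take 3 servings of bell pepper: spends $2.70, +72.0 mg calcium (running total 555.0 mg).
Take 1.167 servings of chicken breast: spends $1.75, +28.0 mg calcium (running total 583.0 mg).
Filling greedily by calcium-per-dollar is optimal for one linear limit, giving 583.0 mg.

583.0 mg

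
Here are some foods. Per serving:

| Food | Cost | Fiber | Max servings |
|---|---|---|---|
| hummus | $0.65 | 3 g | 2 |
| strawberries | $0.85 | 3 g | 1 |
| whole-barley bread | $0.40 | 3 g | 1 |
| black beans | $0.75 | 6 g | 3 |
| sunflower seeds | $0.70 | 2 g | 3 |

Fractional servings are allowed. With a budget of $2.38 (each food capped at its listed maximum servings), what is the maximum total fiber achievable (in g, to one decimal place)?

Fiber per dollar: black beans 8, whole-barley bread 7.5, hummus 4.615, strawberries 3.529, sunflower seeds 2.857.
Take 3 servings of black beans: spends $2.25, +18.0 g fiber (running total 18.0 g).
Take 0.325 servings of whole-barley bread: spends $0.13, +1.0 g fiber (running total 19.0 g).
Greedy by best ratio exhausts the cost allowance optimally: 19.0 g.

19.0 g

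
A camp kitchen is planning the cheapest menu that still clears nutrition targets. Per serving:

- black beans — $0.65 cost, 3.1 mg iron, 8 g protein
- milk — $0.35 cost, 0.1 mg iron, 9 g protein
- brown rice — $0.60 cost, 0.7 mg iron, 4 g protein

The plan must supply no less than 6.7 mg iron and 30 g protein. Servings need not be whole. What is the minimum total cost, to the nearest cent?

$1.88

This is a tiny linear program; its minimum lies at a vertex of the feasible set. List the vertices and price them.
black beans only: max(6.7/3.1, 30/8) = 3.75 servings → $2.44.
milk only: max(6.7/0.1, 30/9) = 67 servings → $23.45.
brown rice only: max(6.7/0.7, 30/4) = 9.571 servings → $5.74.
black beans + milk with both tight: 2.114 servings and 1.454 servings → $1.88.
black beans + brown rice with both tight: 0.8529 servings and 5.794 servings → $4.03.
milk + brown rice: intersection lies outside the first quadrant.
The minimum over all feasible corners is $1.88.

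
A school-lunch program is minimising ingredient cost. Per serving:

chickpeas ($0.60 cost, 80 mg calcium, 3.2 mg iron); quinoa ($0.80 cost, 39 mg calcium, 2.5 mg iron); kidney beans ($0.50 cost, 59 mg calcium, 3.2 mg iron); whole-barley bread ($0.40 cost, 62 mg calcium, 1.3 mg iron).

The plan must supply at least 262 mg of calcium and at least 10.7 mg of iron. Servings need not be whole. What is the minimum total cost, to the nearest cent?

chickpeas only: max(262/80, 10.7/3.2) = 3.344 servings → $2.01.
quinoa only: max(262/39, 10.7/2.5) = 6.718 servings → $5.37.
kidney beans only: max(262/59, 10.7/3.2) = 4.441 servings → $2.22.
whole-barley bread only: max(262/62, 10.7/1.3) = 8.231 servings → $3.29.
chickpeas + quinoa with both tight: 3.161 servings and 0.234 servings → $2.08.
chickpeas + kidney beans with both tight: 3.082 servings and 0.2619 servings → $1.98.
chickpeas + whole-barley bread with both targets exact would need a negative amount; discard.
quinoa + kidney beans: intersection lies outside the first quadrant.
quinoa + whole-barley bread with both tight: 3.095 servings and 2.279 servings → $3.39.
kidney beans + whole-barley bread with both tight: 2.652 servings and 1.702 servings → $2.01.
Cheapest feasible corner: $1.98.

$1.98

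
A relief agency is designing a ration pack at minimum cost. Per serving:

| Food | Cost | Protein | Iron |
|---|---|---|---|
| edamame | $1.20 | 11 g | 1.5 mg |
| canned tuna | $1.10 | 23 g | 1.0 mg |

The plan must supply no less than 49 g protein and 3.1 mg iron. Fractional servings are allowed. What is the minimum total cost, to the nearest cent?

$2.98

Minimising a linear cost over {protein ≥ 49, iron ≥ 3.1, servings ≥ 0} — the optimum is at a vertex, using one or two foods.
edamame only: max(49/11, 3.1/1.5) = 4.455 servings → $5.35.
canned tuna only: max(49/23, 3.1/1.0) = 3.1 servings → $3.41.
edamame + canned tuna with both tight: 0.9489 servings and 1.677 servings → $2.98.
Cheapest feasible corner: $2.98.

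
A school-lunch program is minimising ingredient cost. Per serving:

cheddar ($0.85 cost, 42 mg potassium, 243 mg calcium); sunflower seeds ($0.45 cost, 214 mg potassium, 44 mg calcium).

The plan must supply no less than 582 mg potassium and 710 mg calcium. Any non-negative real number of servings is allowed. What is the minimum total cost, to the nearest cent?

The cheapest plan sits at a corner of the feasible region — with two constraints it uses at most two foods.
cheddar only: max(582/42, 710/243) = 13.86 servings → $11.78.
sunflower seeds only: max(582/214, 710/44) = 16.14 servings → $7.26.
cheddar + sunflower seeds with both tight: 2.519 servings and 2.225 servings → $3.14.
Cheapest feasible corner: $3.14.

$3.14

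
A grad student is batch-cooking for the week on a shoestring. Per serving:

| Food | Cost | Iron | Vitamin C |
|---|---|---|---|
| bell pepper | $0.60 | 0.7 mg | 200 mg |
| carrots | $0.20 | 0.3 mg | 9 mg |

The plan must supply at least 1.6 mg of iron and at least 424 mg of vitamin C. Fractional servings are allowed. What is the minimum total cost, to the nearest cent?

$1.35

Two binding constraints pin down two serving amounts, so the optimal mix uses at most two foods. The candidates are each food alone (scaled to the tighter of iron/vitamin C) and each pair with both constraints tight.
bell pepper only: max(1.6/0.7, 424/200) = 2.286 servings → $1.37.
carrots only: max(1.6/0.3, 424/9) = 47.11 servings → $9.42.
bell pepper + carrots with both tight: 2.101 servings and 0.432 servings → $1.35.
So the least-cost plan costs $1.35.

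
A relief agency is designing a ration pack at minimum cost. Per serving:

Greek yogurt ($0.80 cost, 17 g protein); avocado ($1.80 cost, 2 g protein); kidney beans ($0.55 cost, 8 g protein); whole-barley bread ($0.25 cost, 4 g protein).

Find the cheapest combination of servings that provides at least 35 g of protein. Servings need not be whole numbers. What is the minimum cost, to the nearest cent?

$1.65

Cost per g of protein: Greek yogurt $0.0471, whole-barley bread $0.0625, kidney beans $0.0688, avocado $0.9000.
With no serving limits, use only Greek yogurt: 35 g / 17 g = 2.059 servings × $0.80 = $1.65.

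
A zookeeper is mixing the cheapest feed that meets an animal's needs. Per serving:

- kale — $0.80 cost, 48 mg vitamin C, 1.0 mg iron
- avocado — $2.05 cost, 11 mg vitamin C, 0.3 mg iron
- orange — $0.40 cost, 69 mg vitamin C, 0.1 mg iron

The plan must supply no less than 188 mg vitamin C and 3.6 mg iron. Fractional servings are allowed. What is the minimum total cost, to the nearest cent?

An LP optimum is at a vertex; with two nutrient constraints at most two foods are used. Check each candidate.
kale only: max(188/48, 3.6/1.0) = 3.917 servings → $3.13.
avocado only: max(188/11, 3.6/0.3) = 17.09 servings → $35.04.
orange only: max(188/69, 3.6/0.1) = 36 servings → $14.40.
kale + avocado with both targets exact would need a negative amount; discard.
kale + orange with both tight: 3.576 servings and 0.2368 servings → $2.96.
avocado + orange with both tight: 11.71 servings and 0.8571 servings → $24.36.
The minimum over all feasible corners is $2.96.

$2.96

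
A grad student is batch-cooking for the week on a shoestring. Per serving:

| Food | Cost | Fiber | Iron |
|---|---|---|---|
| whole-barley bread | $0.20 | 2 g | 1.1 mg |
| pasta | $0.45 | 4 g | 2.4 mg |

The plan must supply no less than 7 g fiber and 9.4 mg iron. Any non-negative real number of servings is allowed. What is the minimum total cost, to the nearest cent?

Minimising a linear cost over {fiber ≥ 7, iron ≥ 9.4, servings ≥ 0} — the optimum is at a vertex, using one or two foods.
whole-barley bread only: max(7/2, 9.4/1.1) = 8.545 servings → $1.71.
pasta only: max(7/4, 9.4/2.4) = 3.917 servings → $1.76.
whole-barley bread + pasta: the both-tight solution has a negative serving — not a feasible corner.
The minimum over all feasible corners is $1.71.

$1.71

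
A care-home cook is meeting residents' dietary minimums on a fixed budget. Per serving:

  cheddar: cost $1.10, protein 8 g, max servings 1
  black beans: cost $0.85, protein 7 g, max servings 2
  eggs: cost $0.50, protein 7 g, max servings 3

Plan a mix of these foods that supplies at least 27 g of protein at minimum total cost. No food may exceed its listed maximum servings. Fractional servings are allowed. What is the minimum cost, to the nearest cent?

Cost per g of protein: eggs $0.0714, black beans $0.1214, cheddar $0.1375.
Take 3 servings of eggs: +21.0 g protein for $1.50 (total $1.50, still need 6.0 g).
Take 0.8571 servings of black beans: +6.0 g protein for $0.73 (total $2.23, still need 0.0 g).
Filling from the cheapest source first is optimal under one linear minimum: $2.23.

$2.23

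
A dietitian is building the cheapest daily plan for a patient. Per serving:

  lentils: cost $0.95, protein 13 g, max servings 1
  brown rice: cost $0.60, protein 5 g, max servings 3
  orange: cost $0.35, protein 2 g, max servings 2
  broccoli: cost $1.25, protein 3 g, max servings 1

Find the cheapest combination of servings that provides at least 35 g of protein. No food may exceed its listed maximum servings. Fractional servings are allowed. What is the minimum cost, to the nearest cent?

Cost per g of protein: lentils $0.0731, brown rice $0.1200, orange $0.1750, broccoli $0.4167.
Take 1 serving of lentils: +13.0 g protein for $0.95 (total $0.95, still need 22.0 g).
Take 3 servings of brown rice: +15.0 g protein for $1.80 (total $2.75, still need 7.0 g).
Take 2 servings of orange: +4.0 g protein for $0.70 (total $3.45, still need 3.0 g).
Take 1 serving of broccoli: +3.0 g protein for $1.25 (total $4.70, still need 0.0 g).
Greedy by cheapest-per-g is optimal for a single linear constraint, so the minimum cost is $4.70.

$4.70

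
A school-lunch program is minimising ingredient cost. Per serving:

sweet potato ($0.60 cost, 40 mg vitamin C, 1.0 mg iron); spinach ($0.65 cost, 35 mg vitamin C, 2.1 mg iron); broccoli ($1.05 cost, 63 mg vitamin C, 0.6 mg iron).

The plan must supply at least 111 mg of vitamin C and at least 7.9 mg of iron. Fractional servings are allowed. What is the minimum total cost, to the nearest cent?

A basic optimal solution has at most two foods positive. Try each food alone and each pair with both targets met exactly.
sweet potato only: max(111/40, 7.9/1.0) = 7.9 servings → $4.74.
spinach only: max(111/35, 7.9/2.1) = 3.762 servings → $2.45.
broccoli only: max(111/63, 7.9/0.6) = 13.17 servings → $13.82.
sweet potato + spinach: the both-tight solution has a negative serving — not a feasible corner.
sweet potato + broccoli: intersection lies outside the first quadrant.
spinach + broccoli: the both-tight solution has a negative serving — not a feasible corner.
Cheapest feasible corner: $2.45.

$2.45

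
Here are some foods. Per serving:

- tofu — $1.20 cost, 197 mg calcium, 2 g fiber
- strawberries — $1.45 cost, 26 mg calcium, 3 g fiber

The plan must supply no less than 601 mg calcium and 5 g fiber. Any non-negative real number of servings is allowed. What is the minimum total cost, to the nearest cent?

$3.66

With two linear requirements the optimum uses one or two foods; enumerate the corners.
tofu only: max(601/197, 5/2) = 3.051 servings → $3.66.
strawberries only: max(601/26, 5/3) = 23.12 servings → $33.52.
tofu + strawberries with both targets exact would need a negative amount; discard.
Cheapest feasible corner: $3.66.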